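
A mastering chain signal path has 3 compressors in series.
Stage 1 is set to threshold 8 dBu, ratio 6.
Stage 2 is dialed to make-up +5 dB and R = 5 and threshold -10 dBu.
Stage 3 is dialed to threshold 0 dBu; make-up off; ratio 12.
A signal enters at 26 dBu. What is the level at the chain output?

Stage 1: overshoot 18 dB → 18/6 = 3 dB → 11 dBu.
Stage 2: 11 dBu is 21 dB over -10 dBu; at 5:1 that becomes 4.2 dB over, giving -5.8 dBu; +5 dB make-up → -0.8 dBu.
Stage 3: -0.8 dBu ≤ 0 dBu, so stage 3 doesn't engage; output -0.8 dBu.

-0.8 dBu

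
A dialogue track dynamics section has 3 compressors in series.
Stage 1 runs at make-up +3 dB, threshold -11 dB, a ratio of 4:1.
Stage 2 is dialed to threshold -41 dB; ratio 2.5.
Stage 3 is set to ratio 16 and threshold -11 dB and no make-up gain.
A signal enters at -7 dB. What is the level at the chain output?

Stage 1: -7 dB is 4 dB over -11 dB; at 4:1 that becomes 1 dB over, giving -10 dB; +3 dB make-up → -7 dB.
Stage 2: -7 dB is 34 dB over -41 dB; at 2.5:1 that becomes 13.6 dB over, giving -27.4 dB.
Stage 3: below threshold (-27.4 ≤ -11); passes unchanged; output -27.4 dB.

-27.4 dB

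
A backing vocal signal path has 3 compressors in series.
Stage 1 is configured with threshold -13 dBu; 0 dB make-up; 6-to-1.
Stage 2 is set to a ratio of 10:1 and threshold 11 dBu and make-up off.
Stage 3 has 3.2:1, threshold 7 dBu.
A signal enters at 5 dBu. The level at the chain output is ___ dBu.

-10 dBu

Stage 1: overshoot 18 dB → 18/6 = 3 dB → -10 dBu.
Stage 2: -10 dBu is at or below the 11 dBu threshold — no compression; output -10 dBu.
Stage 3: below threshold (-10 ≤ 7); passes unchanged; output -10 dBu.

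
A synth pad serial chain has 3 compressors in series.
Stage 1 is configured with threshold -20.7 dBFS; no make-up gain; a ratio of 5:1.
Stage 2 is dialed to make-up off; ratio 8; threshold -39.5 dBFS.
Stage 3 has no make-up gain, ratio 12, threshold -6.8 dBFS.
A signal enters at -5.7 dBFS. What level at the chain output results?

-36.775 dBFS

Stage 1: -5.7 dBFS is 15 dB over -20.7 dBFS; at 5:1 that becomes 3 dB over, giving -17.7 dBFS.
Stage 2: 21.8 dB above -39.5 dBFS, reduced 8:1 to 2.725 dB above → -36.775 dBFS.
Stage 3: -36.775 dBFS ≤ -6.8 dBFS, so stage 3 doesn't engage; output -36.775 dBFS.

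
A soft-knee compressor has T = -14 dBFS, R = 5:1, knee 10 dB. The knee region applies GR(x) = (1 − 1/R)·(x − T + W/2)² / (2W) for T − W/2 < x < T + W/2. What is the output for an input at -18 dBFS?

x − T + W/2 = -18 − (-14) + 5 = 1.
GR = (1 − 1/5) × 1² / 20 = 0.8 × 1 / 20 = 0.04 dB.
Output = -18 − 0.04 = -18.04 dBFS.

-18.04 dBFS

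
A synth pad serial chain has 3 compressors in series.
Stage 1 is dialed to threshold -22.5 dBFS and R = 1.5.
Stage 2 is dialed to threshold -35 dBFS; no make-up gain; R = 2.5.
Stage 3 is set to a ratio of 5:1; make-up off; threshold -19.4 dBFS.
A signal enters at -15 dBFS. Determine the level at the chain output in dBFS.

-28 dBFS

Stage 1: -15 dBFS is 7.5 dB over -22.5 dBFS; at 1.5:1 that becomes 5 dB over, giving -17.5 dBFS.
Stage 2: -17.5 dBFS is 17.5 dB over -35 dBFS; at 2.5:1 that becomes 7 dB over, giving -28 dBFS.
Stage 3: -28 dBFS ≤ -19.4 dBFS, so stage 3 doesn't engage; output -28 dBFS.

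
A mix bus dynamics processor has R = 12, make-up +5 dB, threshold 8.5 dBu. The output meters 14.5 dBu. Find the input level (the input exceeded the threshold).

Before make-up, the level was 14.5 − 5 = 9.5 dBu.
That's 1 dB above the 8.5 dBu threshold.
Input overshoot = R × output overshoot = 12 dB → input = 8.5 + 12 = 20.5 dBu.

20.5 dBu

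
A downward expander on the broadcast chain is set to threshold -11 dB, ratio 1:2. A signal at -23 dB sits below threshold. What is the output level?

-35 dB

Below threshold, a 1:2 expander applies gain = (2−1)×(T − x) of attenuation.
(2−1) × 12 = 12 dB, so output = -23 − 12 = -35 dB.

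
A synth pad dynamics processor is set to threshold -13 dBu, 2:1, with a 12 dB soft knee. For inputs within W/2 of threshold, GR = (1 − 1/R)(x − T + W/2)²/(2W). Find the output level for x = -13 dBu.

-13.75 dBu

x − T + W/2 = -13 − (-13) + 6 = 6.
GR = (1 − 1/2) × 6² / 24 = 0.5 × 36 / 24 = 0.75 dB.
Output = -13 − 0.75 = -13.75 dBu.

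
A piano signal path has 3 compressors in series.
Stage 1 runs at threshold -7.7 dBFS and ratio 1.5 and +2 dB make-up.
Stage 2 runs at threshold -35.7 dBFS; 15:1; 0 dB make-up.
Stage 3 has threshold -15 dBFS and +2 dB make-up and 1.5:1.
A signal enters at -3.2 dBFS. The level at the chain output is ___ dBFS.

Stage 1: -3.2 dBFS is 4.5 dB over -7.7 dBFS; at 1.5:1 that becomes 3 dB over, giving -4.7 dBFS; +2 dB make-up → -2.7 dBFS.
Stage 2: 33 dB above -35.7 dBFS, reduced 15:1 to 2.2 dB above → -33.5 dBFS.
Stage 3: -33.5 dBFS is at or below the -15 dBFS threshold — no compression; make-up brings it to -31.5 dBFS.

-31.5 dBFS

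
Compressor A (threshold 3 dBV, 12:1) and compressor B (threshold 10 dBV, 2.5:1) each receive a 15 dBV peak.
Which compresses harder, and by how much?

A, by 8 dB

A: overshoot 12 dB → output overshoot 1 dB → GR 11 dB.
B: overshoot 5 dB → output overshoot 2 dB → GR 3 dB.
Difference: 8 dB in favour of A.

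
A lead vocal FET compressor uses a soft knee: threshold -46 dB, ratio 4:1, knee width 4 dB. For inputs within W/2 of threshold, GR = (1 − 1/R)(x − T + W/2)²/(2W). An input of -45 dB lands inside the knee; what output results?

x − T + W/2 = -45 − (-46) + 2 = 3.
GR = (1 − 1/4) × 3² / 8 = 0.75 × 9 / 8 = 0.84375 dB.
Output = -45 − 0.84375 = -45.84375 dB.

-45.84375 dB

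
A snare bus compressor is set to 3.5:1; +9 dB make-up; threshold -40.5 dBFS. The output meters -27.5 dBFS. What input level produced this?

Before make-up, the level was -27.5 − 9 = -36.5 dBFS.
That's 4 dB above the -40.5 dBFS threshold.
Undo the ratio: input overshoot = 4 × 3.5 = 14 dB, giving input = -26.5 dBFS.

-26.5 dBFS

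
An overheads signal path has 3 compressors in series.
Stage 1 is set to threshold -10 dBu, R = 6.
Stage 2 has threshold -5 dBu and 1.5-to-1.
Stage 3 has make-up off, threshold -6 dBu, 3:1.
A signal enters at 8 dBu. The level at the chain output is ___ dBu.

Stage 1: 18 dB above -10 dBu, reduced 6:1 to 3 dB above → -7 dBu.
Stage 2: below threshold (-7 ≤ -5); passes unchanged; output -7 dBu.
Stage 3: -7 dBu is at or below the -6 dBu threshold — no compression; output -7 dBu.

-7 dBu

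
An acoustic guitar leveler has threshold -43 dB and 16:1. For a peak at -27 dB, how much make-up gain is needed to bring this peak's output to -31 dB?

Overshoot 16 dB → 16/16 = 1 dB after compression, so the compressed level is -43 + 1 = -42 dB.
Make-up = target − compressed = -31 − (-42) = 11 dB.

11 dB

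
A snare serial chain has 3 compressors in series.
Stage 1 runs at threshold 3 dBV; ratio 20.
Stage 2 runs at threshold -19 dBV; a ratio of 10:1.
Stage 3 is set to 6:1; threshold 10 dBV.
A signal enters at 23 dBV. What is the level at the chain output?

Stage 1: 23 dBV is 20 dB over 3 dBV; at 20:1 that becomes 1 dB over, giving 4 dBV.
Stage 2: overshoot 23 dB → 23/10 = 2.3 dB → -16.7 dBV.
Stage 3: -16.7 dBV is at or below the 10 dBV threshold — no compression; output -16.7 dBV.

-16.7 dBV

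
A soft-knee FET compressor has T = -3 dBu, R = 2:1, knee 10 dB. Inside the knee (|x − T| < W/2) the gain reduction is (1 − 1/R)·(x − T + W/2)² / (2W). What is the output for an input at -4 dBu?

x − T + W/2 = -4 − (-3) + 5 = 4.
GR = (1 − 1/2) × 4² / 20 = 0.5 × 16 / 20 = 0.4 dB.
Output = -4 − 0.4 = -4.4 dBu.

-4.4 dBu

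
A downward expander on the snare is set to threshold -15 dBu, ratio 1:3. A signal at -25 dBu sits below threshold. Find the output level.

-45 dBu

The input is 10 dB below the -15 dBu threshold.
A 1:3 expander multiplies undershoot by 3: 10 × 3 = 30 dB below threshold.
Output = -15 − 30 = -45 dBu.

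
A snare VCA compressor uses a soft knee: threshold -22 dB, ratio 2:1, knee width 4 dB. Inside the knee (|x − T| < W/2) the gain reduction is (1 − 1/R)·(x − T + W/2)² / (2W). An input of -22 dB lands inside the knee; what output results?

x − T + W/2 = -22 − (-22) + 2 = 2.
GR = (1 − 1/2) × 2² / 8 = 0.5 × 4 / 8 = 0.25 dB.
Output = -22 − 0.25 = -22.25 dB.

-22.25 dB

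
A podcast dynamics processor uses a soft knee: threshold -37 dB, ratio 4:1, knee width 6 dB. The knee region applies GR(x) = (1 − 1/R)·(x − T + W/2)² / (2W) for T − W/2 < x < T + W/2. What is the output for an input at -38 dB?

x − T + W/2 = -38 − (-37) + 3 = 2.
GR = (1 − 1/4) × 2² / 12 = 0.75 × 4 / 12 = 0.25 dB.
Output = -38 − 0.25 = -38.25 dB.

-38.25 dB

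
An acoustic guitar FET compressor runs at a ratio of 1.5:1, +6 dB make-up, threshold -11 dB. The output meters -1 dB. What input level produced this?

Stripping the +6 dB make-up gives -7 dB at the gain stage.
That's 4 dB above the -11 dB threshold.
Before 1.5:1 compression the overshoot was 4 × 1.5 = 6 dB, so input = -11 + 6 = -5 dB.

-5 dB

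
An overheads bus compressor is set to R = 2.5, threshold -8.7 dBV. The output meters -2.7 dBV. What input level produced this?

6.3 dBV

That's 6 dB above the -8.7 dBV threshold.
Input overshoot = R × output overshoot = 15 dB → input = -8.7 + 15 = 6.3 dBV.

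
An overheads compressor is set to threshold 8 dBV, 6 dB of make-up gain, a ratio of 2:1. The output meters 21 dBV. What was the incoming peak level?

Stripping the +6 dB make-up gives 15 dBV at the gain stage.
That's 7 dB above the 8 dBV threshold.
Undo the ratio: input overshoot = 7 × 2 = 14 dB, giving input = 22 dBV.

22 dBV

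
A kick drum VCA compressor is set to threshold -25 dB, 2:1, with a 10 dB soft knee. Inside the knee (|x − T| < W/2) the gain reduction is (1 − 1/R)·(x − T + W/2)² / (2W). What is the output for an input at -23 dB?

-24.225 dB

x − T + W/2 = -23 − (-25) + 5 = 7.
GR = (1 − 1/2) × 7² / 20 = 0.5 × 49 / 20 = 1.225 dB.
Output = -23 − 1.225 = -24.225 dB.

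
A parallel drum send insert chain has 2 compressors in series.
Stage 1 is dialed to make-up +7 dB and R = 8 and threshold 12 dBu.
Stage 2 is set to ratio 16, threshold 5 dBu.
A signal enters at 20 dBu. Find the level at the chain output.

5.9375 dBu

Stage 1: 20 dBu is 8 dB over 12 dBu; at 8:1 that becomes 1 dB over, giving 13 dBu; +7 dB make-up → 20 dBu.
Stage 2: 15 dB above 5 dBu, reduced 16:1 to 0.9375 dB above → 5.9375 dBu.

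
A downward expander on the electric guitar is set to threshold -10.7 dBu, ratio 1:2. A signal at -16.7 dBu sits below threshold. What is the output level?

Below threshold, a 1:2 expander applies gain = (2−1)×(T − x) of attenuation.
(2−1) × 6 = 6 dB, so output = -16.7 − 6 = -22.7 dBu.

-22.7 dBu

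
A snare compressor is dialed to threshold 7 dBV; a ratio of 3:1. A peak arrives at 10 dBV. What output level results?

Overshoot: 10 − 7 = 3 dB.
The 3 dB excess becomes 1 dB after 3:1 reduction.
Output = 7 + 1 = 8 dBV.

8 dBV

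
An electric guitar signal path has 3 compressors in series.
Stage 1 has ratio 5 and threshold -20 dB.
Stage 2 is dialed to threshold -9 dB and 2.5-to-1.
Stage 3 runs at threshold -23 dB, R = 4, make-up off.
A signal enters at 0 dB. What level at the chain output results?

-21.25 dB

Stage 1: 20 dB above -20 dB, reduced 5:1 to 4 dB above → -16 dB.
Stage 2: below threshold (-16 ≤ -9); passes unchanged; output -16 dB.
Stage 3: 7 dB above -23 dB, reduced 4:1 to 1.75 dB above → -21.25 dB.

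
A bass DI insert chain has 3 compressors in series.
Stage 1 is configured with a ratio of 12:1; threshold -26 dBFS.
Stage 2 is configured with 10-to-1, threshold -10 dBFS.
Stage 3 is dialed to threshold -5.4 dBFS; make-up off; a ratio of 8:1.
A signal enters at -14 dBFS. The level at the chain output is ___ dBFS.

-25 dBFS

Stage 1: -14 dBFS is 12 dB over -26 dBFS; at 12:1 that becomes 1 dB over, giving -25 dBFS.
Stage 2: -25 dBFS ≤ -10 dBFS, so stage 2 doesn't engage; output -25 dBFS.
Stage 3: -25 dBFS ≤ -5.4 dBFS, so stage 3 doesn't engage; output -25 dBFS.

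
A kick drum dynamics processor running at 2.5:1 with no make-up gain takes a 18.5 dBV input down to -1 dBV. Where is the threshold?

-14 dBV

Let T be the threshold. Output overshoot = (input overshoot)/R, so -1 − T = (18.5 − T)/2.5.
2.5·(-1 − T) = 18.5 − T → 1.5·T = -2.5 − 18.5 = -21.
T = -21/1.5 = -14 dBV.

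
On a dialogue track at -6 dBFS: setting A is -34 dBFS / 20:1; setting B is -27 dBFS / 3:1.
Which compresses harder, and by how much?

A, by 12.6 dB

A: 28 dB over, compressed to 1.4 dB over, so 26.6 dB of GR.
B: 21 dB over, compressed to 7 dB over, so 14 dB of GR.
A applies 12.6 dB more gain reduction.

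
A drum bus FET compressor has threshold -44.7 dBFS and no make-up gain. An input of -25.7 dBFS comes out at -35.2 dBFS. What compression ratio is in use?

2:1

Input overshoot = -25.7 − (-44.7) = 19 dB; output overshoot = -35.2 − (-44.7) = 9.5 dB.
Ratio = 19 / 9.5 = 2.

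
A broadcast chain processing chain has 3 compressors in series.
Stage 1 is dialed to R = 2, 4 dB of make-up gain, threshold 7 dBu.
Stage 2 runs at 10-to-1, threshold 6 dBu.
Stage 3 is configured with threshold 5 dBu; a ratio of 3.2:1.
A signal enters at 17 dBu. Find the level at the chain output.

Stage 1: overshoot 10 dB → 10/2 = 5 dB → 12 dBu; +4 dB make-up → 16 dBu.
Stage 2: overshoot 10 dB → 10/10 = 1 dB → 7 dBu.
Stage 3: overshoot 2 dB → 2/3.2 = 0.625 dB → 5.625 dBu.

5.625 dBu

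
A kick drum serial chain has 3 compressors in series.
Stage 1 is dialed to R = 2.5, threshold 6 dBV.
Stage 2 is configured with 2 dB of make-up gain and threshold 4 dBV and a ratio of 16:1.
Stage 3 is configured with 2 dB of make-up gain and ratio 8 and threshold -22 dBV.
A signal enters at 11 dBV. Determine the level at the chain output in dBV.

-16.46875 dBV

Stage 1: 11 dBV is 5 dB over 6 dBV; at 2.5:1 that becomes 2 dB over, giving 8 dBV.
Stage 2: overshoot 4 dB → 4/16 = 0.25 dB → 4.25 dBV; +2 dB make-up → 6.25 dBV.
Stage 3: overshoot 28.25 dB → 28.25/8 = 3.53125 dB → -18.46875 dBV; +2 dB make-up → -16.46875 dBV.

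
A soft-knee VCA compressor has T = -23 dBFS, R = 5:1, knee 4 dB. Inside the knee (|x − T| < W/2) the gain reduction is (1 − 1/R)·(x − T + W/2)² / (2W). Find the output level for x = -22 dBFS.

x − T + W/2 = -22 − (-23) + 2 = 3.
GR = (1 − 1/5) × 3² / 8 = 0.8 × 9 / 8 = 0.9 dB.
Output = -22 − 0.9 = -22.9 dBFS.

-22.9 dBFS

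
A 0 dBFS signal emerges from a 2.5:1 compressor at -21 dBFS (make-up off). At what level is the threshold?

-35 dBFS

Gain reduction = 0 − (-21) = 21 dB; output overshoot = GR / (R − 1) = 21 / 1.5 = 14 dB.
Threshold = output − output overshoot = -21 − 14 = -35 dBFS.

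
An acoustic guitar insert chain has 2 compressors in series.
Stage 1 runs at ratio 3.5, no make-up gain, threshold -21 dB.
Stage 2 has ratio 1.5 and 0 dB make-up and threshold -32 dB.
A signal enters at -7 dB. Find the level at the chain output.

-22 dB

Stage 1: overshoot 14 dB → 14/3.5 = 4 dB → -17 dB.
Stage 2: -17 dB is 15 dB over -32 dB; at 1.5:1 that becomes 10 dB over, giving -22 dB.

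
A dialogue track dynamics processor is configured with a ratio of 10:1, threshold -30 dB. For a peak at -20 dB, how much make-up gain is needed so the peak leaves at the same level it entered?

9 dB

Overshoot 10 dB → 10/10 = 1 dB after compression, so the compressed level is -30 + 1 = -29 dB.
Make-up = target − compressed = -20 − (-29) = 9 dB.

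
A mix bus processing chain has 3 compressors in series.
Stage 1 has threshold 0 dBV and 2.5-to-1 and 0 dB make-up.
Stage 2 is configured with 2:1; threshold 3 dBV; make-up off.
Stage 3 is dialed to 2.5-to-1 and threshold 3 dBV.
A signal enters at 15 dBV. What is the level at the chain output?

Stage 1: 15 dBV is 15 dB over 0 dBV; at 2.5:1 that becomes 6 dB over, giving 6 dBV.
Stage 2: 6 dBV is 3 dB over 3 dBV; at 2:1 that becomes 1.5 dB over, giving 4.5 dBV.
Stage 3: 4.5 dBV is 1.5 dB over 3 dBV; at 2.5:1 that becomes 0.6 dB over, giving 3.6 dBV.

3.6 dBV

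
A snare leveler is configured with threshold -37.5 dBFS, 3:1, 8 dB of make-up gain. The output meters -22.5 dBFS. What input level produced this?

Remove make-up: -22.5 − 8 = -30.5 dBFS.
Post-compression overshoot = -30.5 − (-37.5) = 7 dB.
Input overshoot = R × output overshoot = 21 dB → input = -37.5 + 21 = -16.5 dBFS.

-16.5 dBFS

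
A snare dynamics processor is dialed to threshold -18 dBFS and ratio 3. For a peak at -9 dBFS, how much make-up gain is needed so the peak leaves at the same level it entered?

Overshoot 9 dB → 9/3 = 3 dB after compression, so the compressed level is -18 + 3 = -15 dBFS.
Make-up = target − compressed = -9 − (-15) = 6 dB.

6 dB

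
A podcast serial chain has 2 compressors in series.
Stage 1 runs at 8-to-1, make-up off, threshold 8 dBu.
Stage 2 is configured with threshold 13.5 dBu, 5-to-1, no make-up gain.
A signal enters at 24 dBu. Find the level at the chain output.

10 dBu

Stage 1: overshoot 16 dB → 16/8 = 2 dB → 10 dBu.
Stage 2: 10 dBu is at or below the 13.5 dBu threshold — no compression; output 10 dBu.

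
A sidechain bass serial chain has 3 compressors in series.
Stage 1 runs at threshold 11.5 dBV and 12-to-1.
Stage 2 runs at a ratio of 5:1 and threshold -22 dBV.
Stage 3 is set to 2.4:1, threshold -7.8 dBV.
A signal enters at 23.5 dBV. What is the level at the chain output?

-15.1 dBV

Stage 1: overshoot 12 dB → 12/12 = 1 dB → 12.5 dBV.
Stage 2: 12.5 dBV is 34.5 dB over -22 dBV; at 5:1 that becomes 6.9 dB over, giving -15.1 dBV.
Stage 3: -15.1 dBV ≤ -7.8 dBV, so stage 3 doesn't engage; output -15.1 dBV.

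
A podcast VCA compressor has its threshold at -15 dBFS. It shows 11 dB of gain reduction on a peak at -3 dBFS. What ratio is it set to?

12:1

Input overshoot = -3 − (-15) = 12 dB.
Output overshoot = 12 − 11 = 1 dB.
Ratio = input overshoot / output overshoot = 12 / 1 = 12.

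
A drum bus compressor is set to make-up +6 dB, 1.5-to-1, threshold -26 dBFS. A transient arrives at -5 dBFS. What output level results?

The input is 21 dB above the -26 dBFS threshold.
At 1.5:1 the overshoot is divided by 1.5, leaving 14 dB above threshold.
So the level is -26 + 14 = -12 dBFS; make-up adds 6 dB, giving -6 dBFS.

-6 dBFS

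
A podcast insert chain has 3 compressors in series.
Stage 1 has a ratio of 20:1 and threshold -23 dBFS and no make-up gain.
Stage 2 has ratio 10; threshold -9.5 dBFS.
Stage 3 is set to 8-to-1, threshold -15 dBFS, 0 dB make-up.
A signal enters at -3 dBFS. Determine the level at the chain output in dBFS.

Stage 1: overshoot 20 dB → 20/20 = 1 dB → -22 dBFS.
Stage 2: below threshold (-22 ≤ -9.5); passes unchanged; output -22 dBFS.
Stage 3: -22 dBFS ≤ -15 dBFS, so stage 3 doesn't engage; output -22 dBFS.

-22 dBFS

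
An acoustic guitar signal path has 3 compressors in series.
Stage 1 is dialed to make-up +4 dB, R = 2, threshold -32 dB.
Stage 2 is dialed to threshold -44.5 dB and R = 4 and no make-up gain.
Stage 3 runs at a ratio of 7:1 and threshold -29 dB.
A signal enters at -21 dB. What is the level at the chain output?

Stage 1: 11 dB above -32 dB, reduced 2:1 to 5.5 dB above → -26.5 dB; +4 dB make-up → -22.5 dB.
Stage 2: overshoot 22 dB → 22/4 = 5.5 dB → -39 dB.
Stage 3: -39 dB ≤ -29 dB, so stage 3 doesn't engage; output -39 dB.

-39 dB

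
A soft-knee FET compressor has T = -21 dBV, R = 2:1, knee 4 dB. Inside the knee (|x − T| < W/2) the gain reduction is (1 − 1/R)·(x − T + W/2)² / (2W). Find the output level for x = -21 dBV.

-21.25 dBV

x − T + W/2 = -21 − (-21) + 2 = 2.
GR = (1 − 1/2) × 2² / 8 = 0.5 × 4 / 8 = 0.25 dB.
Output = -21 − 0.25 = -21.25 dBV.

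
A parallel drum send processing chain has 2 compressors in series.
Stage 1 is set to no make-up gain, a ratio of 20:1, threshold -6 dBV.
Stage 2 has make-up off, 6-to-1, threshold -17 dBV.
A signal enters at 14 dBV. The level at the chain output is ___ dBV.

Stage 1: 20 dB above -6 dBV, reduced 20:1 to 1 dB above → -5 dBV.
Stage 2: -5 dBV is 12 dB over -17 dBV; at 6:1 that becomes 2 dB over, giving -15 dBV.

-15 dBV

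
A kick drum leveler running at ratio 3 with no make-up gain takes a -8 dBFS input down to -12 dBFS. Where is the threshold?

-14 dBFS

Input is 6 dB above T (since output overshoot × R = input overshoot: (-12 − T)·3 = -8 − T gives T = -14 dBFS).
Check: -14 + (-8 − (-14))/3 = -14 + 2 = -12 dBFS. ✓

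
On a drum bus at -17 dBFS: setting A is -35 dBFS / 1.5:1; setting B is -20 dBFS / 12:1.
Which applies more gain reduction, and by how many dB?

A: 18 dB over, compressed to 12 dB over, so 6 dB of GR.
B: 3 dB over, compressed to 0.25 dB over, so 2.75 dB of GR.
A applies 3.25 dB more gain reduction.

A, by 3.25 dB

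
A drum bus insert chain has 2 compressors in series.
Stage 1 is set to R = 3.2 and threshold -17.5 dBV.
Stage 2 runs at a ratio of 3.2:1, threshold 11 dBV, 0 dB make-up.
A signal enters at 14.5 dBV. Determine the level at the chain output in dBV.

-7.5 dBV

Stage 1: 14.5 dBV is 32 dB over -17.5 dBV; at 3.2:1 that becomes 10 dB over, giving -7.5 dBV.
Stage 2: -7.5 dBV is at or below the 11 dBV threshold — no compression; output -7.5 dBV.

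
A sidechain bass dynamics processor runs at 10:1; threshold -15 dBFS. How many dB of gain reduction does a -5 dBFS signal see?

-5 dBFS exceeds the threshold by 10 dB.
After 10:1 compression the overshoot becomes 10/10 = 1 dB.
Gain reduction = 10 − 1 = 9 dB.

9 dB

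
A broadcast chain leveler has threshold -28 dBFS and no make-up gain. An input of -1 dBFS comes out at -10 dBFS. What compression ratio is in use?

1.5:1

Input overshoot = -1 − (-28) = 27 dB; output overshoot = -10 − (-28) = 18 dB.
Ratio = 27 / 18 = 1.5.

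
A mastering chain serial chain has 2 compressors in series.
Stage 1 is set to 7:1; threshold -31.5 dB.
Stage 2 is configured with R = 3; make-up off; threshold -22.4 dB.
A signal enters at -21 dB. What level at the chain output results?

Stage 1: -21 dB is 10.5 dB over -31.5 dB; at 7:1 that becomes 1.5 dB over, giving -30 dB.
Stage 2: below threshold (-30 ≤ -22.4); passes unchanged; output -30 dB.

-30 dB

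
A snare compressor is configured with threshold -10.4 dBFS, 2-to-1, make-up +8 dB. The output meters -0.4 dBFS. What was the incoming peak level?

-6.4 dBFS

Stripping the +8 dB make-up gives -8.4 dBFS at the gain stage.
Post-compression overshoot = -8.4 − (-10.4) = 2 dB.
Input overshoot = R × output overshoot = 4 dB → input = -10.4 + 4 = -6.4 dBFS.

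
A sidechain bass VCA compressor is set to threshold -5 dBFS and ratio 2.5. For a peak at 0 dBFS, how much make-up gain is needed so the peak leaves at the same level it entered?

Overshoot 5 dB → 5/2.5 = 2 dB after compression, so the compressed level is -5 + 2 = -3 dBFS.
Make-up = target − compressed = 0 − (-3) = 3 dB.

3 dB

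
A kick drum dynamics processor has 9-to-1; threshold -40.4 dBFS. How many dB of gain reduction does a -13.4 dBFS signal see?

-13.4 dBFS exceeds the threshold by 27 dB.
A 9:1 ratio leaves 3 dB of that excess.
So the signal is attenuated by 27 − 3 = 24 dB.

24 dB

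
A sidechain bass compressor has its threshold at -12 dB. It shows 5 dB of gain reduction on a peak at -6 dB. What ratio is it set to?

6:1

Input overshoot = -6 − (-12) = 6 dB.
Output overshoot = 6 − 5 = 1 dB.
Ratio = input overshoot / output overshoot = 6 / 1 = 6.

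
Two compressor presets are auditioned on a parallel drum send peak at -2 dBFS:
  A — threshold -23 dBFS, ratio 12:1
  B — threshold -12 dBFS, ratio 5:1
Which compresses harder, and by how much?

A: GR = 21 − 21/12 = 19.25 dB.
B: GR = 10 − 10/5 = 8 dB.
A reduces 11.25 dB more.

A, by 11.25 dB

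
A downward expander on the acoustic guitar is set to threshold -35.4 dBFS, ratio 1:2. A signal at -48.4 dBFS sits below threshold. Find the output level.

-61.4 dBFS

Below threshold, a 1:2 expander applies gain = (2−1)×(T − x) of attenuation.
(2−1) × 13 = 13 dB, so output = -48.4 − 13 = -61.4 dBFS.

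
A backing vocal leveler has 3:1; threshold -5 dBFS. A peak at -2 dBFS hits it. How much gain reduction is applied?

2 dB

Overshoot = -2 − (-5) = 3 dB.
A 3:1 ratio leaves 1 dB of that excess.
So the signal is attenuated by 3 − 1 = 2 dB.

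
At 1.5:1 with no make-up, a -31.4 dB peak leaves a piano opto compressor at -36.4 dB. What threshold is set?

Gain reduction = -31.4 − (-36.4) = 5 dB; output overshoot = GR / (R − 1) = 5 / 0.5 = 10 dB.
Threshold = output − output overshoot = -36.4 − 10 = -46.4 dB.

-46.4 dB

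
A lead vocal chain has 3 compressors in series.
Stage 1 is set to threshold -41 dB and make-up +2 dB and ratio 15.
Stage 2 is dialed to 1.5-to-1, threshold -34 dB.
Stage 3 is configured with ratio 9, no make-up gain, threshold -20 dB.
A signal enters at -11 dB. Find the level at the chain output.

Stage 1: 30 dB above -41 dB, reduced 15:1 to 2 dB above → -39 dB; +2 dB make-up → -37 dB.
Stage 2: -37 dB is at or below the -34 dB threshold — no compression; output -37 dB.
Stage 3: below threshold (-37 ≤ -20); passes unchanged; output -37 dB.

-37 dB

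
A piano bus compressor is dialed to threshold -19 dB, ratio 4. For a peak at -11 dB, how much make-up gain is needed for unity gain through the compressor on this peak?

6 dB

Without make-up, output = threshold + overshoot/4 = -19 + 2 = -17 dB.
Gap to target: 6 dB.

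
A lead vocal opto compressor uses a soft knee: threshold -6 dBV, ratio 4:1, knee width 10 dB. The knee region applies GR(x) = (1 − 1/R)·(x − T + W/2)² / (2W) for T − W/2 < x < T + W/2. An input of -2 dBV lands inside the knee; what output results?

x − T + W/2 = -2 − (-6) + 5 = 9.
GR = (1 − 1/4) × 9² / 20 = 0.75 × 81 / 20 = 3.0375 dB.
Output = -2 − 3.0375 = -5.0375 dBV.

-5.0375 dBV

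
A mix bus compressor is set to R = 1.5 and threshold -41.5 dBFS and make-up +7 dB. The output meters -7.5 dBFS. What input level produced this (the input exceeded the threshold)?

-1 dBFS

Remove make-up: -7.5 − 7 = -14.5 dBFS.
That's 27 dB above the -41.5 dBFS threshold.
Input overshoot = R × output overshoot = 40.5 dB → input = -41.5 + 40.5 = -1 dBFS.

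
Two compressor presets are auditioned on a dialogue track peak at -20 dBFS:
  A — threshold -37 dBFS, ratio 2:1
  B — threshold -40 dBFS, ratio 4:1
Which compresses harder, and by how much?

A: 17 dB over, compressed to 8.5 dB over, so 8.5 dB of GR.
B: 20 dB over, compressed to 5 dB over, so 15 dB of GR.
B reduces 6.5 dB more.

B, by 6.5 dB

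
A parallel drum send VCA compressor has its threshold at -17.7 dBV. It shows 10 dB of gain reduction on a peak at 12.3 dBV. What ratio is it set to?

Input overshoot = 12.3 − (-17.7) = 30 dB.
Output overshoot = 30 − 10 = 20 dB.
Ratio = input overshoot / output overshoot = 30 / 20 = 1.5.

1.5:1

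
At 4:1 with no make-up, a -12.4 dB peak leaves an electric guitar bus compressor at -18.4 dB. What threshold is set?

-20.4 dB

Gain reduction = -12.4 − (-18.4) = 6 dB; output overshoot = GR / (R − 1) = 6 / 3 = 2 dB.
Threshold = output − output overshoot = -18.4 − 2 = -20.4 dB.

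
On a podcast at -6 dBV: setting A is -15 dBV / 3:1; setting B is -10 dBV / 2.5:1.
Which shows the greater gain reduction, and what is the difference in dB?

A, by 3.6 dB

A: 9 dB over, compressed to 3 dB over, so 6 dB of GR.
B: 4 dB over, compressed to 1.6 dB over, so 2.4 dB of GR.
Difference: 3.6 dB in favour of A.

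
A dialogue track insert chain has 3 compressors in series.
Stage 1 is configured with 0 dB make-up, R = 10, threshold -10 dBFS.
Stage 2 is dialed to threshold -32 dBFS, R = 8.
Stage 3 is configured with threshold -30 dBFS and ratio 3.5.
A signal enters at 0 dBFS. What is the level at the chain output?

-29.75 dBFS

Stage 1: 10 dB above -10 dBFS, reduced 10:1 to 1 dB above → -9 dBFS.
Stage 2: -9 dBFS is 23 dB over -32 dBFS; at 8:1 that becomes 2.875 dB over, giving -29.125 dBFS.
Stage 3: -29.125 dBFS is 0.875 dB over -30 dBFS; at 3.5:1 that becomes 0.25 dB over, giving -29.75 dBFS.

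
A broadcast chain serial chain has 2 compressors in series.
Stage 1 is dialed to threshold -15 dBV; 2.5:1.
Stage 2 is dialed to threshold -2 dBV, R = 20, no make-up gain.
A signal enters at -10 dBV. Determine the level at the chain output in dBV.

Stage 1: 5 dB above -15 dBV, reduced 2.5:1 to 2 dB above → -13 dBV.
Stage 2: -13 dBV is at or below the -2 dBV threshold — no compression; output -13 dBV.

-13 dBV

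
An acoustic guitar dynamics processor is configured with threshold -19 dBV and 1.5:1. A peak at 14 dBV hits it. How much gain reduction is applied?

The signal is 33 dB above threshold.
At 1.5:1, output sits 33/1.5 = 22 dB above threshold.
Gain reduction = 33 − 22 = 11 dB.

11 dB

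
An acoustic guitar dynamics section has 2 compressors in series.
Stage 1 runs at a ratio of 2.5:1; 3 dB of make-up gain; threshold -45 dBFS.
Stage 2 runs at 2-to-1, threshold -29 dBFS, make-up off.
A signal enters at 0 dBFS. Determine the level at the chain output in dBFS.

Stage 1: 0 dBFS is 45 dB over -45 dBFS; at 2.5:1 that becomes 18 dB over, giving -27 dBFS; +3 dB make-up → -24 dBFS.
Stage 2: -24 dBFS is 5 dB over -29 dBFS; at 2:1 that becomes 2.5 dB over, giving -26.5 dBFS.

-26.5 dBFS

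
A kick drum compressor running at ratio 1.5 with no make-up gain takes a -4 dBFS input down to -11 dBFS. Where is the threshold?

-25 dBFS

Let T be the threshold. Output overshoot = (input overshoot)/R, so -11 − T = (-4 − T)/1.5.
1.5·(-11 − T) = -4 − T → 0.5·T = -16.5 − (-4) = -12.5.
T = -12.5/0.5 = -25 dBFS.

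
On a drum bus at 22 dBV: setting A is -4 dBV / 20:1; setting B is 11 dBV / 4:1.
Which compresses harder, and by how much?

A, by 16.45 dB

A: overshoot 26 dB → output overshoot 1.3 dB → GR 24.7 dB.
B: overshoot 11 dB → output overshoot 2.75 dB → GR 8.25 dB.
Difference: 16.45 dB in favour of A.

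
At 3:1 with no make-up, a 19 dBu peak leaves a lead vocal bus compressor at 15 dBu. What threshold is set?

13 dBu

Gain reduction = 19 − 15 = 4 dB; output overshoot = GR / (R − 1) = 4 / 2 = 2 dB.
Threshold = output − output overshoot = 15 − 2 = 13 dBu.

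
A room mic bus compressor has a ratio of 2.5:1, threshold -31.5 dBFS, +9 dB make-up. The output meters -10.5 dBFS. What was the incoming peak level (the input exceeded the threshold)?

Remove make-up: -10.5 − 9 = -19.5 dBFS.
Post-compression overshoot = -19.5 − (-31.5) = 12 dB.
Undo the ratio: input overshoot = 12 × 2.5 = 30 dB, giving input = -1.5 dBFS.

-1.5 dBFS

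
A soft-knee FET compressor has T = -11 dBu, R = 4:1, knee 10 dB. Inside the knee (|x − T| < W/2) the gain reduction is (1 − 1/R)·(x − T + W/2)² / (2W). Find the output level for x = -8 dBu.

x − T + W/2 = -8 − (-11) + 5 = 8.
GR = (1 − 1/4) × 8² / 20 = 0.75 × 64 / 20 = 2.4 dB.
Output = -8 − 2.4 = -10.4 dBu.

-10.4 dBu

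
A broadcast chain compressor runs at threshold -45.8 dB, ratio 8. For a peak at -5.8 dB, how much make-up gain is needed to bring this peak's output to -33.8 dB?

The peak compresses to -45.8 + 40/8 = -40.8 dB.
To reach -33.8 dB requires -33.8 − (-40.8) = 7 dB of make-up.

7 dB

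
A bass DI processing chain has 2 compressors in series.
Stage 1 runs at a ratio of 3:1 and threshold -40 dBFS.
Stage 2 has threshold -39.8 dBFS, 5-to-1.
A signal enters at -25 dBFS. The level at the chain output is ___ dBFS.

Stage 1: overshoot 15 dB → 15/3 = 5 dB → -35 dBFS.
Stage 2: 4.8 dB above -39.8 dBFS, reduced 5:1 to 0.96 dB above → -38.84 dBFS.

-38.84 dBFS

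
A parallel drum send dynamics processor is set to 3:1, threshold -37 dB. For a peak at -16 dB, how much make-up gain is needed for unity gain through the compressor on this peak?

Without make-up, output = threshold + overshoot/3 = -37 + 7 = -30 dB.
Gap to target: 14 dB.

14 dB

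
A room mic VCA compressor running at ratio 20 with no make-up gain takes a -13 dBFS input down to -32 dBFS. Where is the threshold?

Input is 20 dB above T (since output overshoot × R = input overshoot: (-32 − T)·20 = -13 − T gives T = -33 dBFS).
Check: -33 + (-13 − (-33))/20 = -33 + 1 = -32 dBFS. ✓

-33 dBFS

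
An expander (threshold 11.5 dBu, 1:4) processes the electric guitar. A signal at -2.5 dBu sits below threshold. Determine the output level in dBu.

Undershoot = 11.5 − (-2.5) = 14 dB.
At 1:4, that expands to 56 dB under threshold.
Output = 11.5 − 56 = -44.5 dBu.

-44.5 dBu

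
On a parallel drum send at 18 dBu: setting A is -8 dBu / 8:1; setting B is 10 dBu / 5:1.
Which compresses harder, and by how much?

A: GR = 26 − 26/8 = 22.75 dB.
B: GR = 8 − 8/5 = 6.4 dB.
A applies 16.35 dB more gain reduction.

A, by 16.35 dB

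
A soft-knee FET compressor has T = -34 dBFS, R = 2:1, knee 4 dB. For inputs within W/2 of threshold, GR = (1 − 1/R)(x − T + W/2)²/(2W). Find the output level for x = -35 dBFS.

x − T + W/2 = -35 − (-34) + 2 = 1.
GR = (1 − 1/2) × 1² / 8 = 0.5 × 1 / 8 = 0.0625 dB.
Output = -35 − 0.0625 = -35.0625 dBFS.

-35.0625 dBFS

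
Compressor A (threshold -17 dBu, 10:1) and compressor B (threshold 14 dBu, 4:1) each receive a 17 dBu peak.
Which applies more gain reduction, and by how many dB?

A, by 28.35 dB

A: overshoot 34 dB → output overshoot 3.4 dB → GR 30.6 dB.
B: overshoot 3 dB → output overshoot 0.75 dB → GR 2.25 dB.
Difference: 28.35 dB in favour of A.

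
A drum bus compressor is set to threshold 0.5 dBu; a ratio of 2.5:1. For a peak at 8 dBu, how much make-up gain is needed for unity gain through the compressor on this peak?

4.5 dB

Without make-up, output = threshold + overshoot/2.5 = 0.5 + 3 = 3.5 dBu.
Gap to target: 4.5 dB.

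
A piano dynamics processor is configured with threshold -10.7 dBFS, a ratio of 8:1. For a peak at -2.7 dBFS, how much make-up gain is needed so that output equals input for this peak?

7 dB

Without make-up, output = threshold + overshoot/8 = -10.7 + 1 = -9.7 dBFS.
Gap to target: 7 dB.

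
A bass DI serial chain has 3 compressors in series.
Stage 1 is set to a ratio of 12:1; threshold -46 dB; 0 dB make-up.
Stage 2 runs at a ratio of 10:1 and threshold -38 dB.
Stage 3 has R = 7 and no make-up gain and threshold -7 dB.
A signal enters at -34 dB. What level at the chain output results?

-45 dB

Stage 1: overshoot 12 dB → 12/12 = 1 dB → -45 dB.
Stage 2: -45 dB is at or below the -38 dB threshold — no compression; output -45 dB.
Stage 3: -45 dB is at or below the -7 dB threshold — no compression; output -45 dB.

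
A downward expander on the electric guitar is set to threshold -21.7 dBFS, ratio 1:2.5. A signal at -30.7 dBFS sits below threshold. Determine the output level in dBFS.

-44.2 dBFS

Undershoot = (-21.7) − (-30.7) = 9 dB.
At 1:2.5, that expands to 22.5 dB under threshold.
Output = -21.7 − 22.5 = -44.2 dBFS.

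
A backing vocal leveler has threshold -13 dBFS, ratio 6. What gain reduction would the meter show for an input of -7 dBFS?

5 dB

The signal is 6 dB above threshold.
A 6:1 ratio leaves 1 dB of that excess.
Gain reduction = 6 − 1 = 5 dB.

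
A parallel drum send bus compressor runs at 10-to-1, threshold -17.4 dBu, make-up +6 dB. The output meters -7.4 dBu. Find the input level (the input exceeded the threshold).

22.6 dBu

Remove make-up: -7.4 − 6 = -13.4 dBu.
Post-compression overshoot = -13.4 − (-17.4) = 4 dB.
Input overshoot = R × output overshoot = 40 dB → input = -17.4 + 40 = 22.6 dBu.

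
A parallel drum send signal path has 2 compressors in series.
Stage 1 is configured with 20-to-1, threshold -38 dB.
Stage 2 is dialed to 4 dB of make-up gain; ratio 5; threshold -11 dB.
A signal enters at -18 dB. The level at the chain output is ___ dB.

Stage 1: -18 dB is 20 dB over -38 dB; at 20:1 that becomes 1 dB over, giving -37 dB.
Stage 2: -37 dB is at or below the -11 dB threshold — no compression; make-up brings it to -33 dB.

-33 dB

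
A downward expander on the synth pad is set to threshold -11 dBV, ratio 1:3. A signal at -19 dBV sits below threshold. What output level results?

-35 dBV

The input is 8 dB below the -11 dBV threshold.
A 1:3 expander multiplies undershoot by 3: 8 × 3 = 24 dB below threshold.
Output = -11 − 24 = -35 dBV.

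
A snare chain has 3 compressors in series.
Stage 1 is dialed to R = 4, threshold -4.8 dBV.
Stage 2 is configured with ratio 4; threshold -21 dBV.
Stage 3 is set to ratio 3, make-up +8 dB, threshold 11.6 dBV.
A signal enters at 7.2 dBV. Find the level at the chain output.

Stage 1: overshoot 12 dB → 12/4 = 3 dB → -1.8 dBV.
Stage 2: overshoot 19.2 dB → 19.2/4 = 4.8 dB → -16.2 dBV.
Stage 3: -16.2 dBV is at or below the 11.6 dBV threshold — no compression; make-up brings it to -8.2 dBV.

-8.2 dBV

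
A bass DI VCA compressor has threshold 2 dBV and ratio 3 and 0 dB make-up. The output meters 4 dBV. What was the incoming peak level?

8 dBV

That's 2 dB above the 2 dBV threshold.
Undo the ratio: input overshoot = 2 × 3 = 6 dB, giving input = 8 dBV.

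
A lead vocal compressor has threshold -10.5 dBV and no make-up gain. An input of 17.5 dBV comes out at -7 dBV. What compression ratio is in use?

8:1

Input overshoot = 17.5 − (-10.5) = 28 dB; output overshoot = -7 − (-10.5) = 3.5 dB.
Ratio = 28 / 3.5 = 8.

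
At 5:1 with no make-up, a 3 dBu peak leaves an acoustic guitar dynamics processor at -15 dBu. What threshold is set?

-19.5 dBu

Let T be the threshold. Output overshoot = (input overshoot)/R, so -15 − T = (3 − T)/5.
5·(-15 − T) = 3 − T → 4·T = -75 − 3 = -78.
T = -78/4 = -19.5 dBu.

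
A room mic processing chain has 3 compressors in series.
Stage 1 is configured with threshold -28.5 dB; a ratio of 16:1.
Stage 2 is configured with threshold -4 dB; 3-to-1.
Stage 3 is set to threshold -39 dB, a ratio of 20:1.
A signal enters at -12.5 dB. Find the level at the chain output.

-38.425 dB

Stage 1: -12.5 dB is 16 dB over -28.5 dB; at 16:1 that becomes 1 dB over, giving -27.5 dB.
Stage 2: -27.5 dB is at or below the -4 dB threshold — no compression; output -27.5 dB.
Stage 3: overshoot 11.5 dB → 11.5/20 = 0.575 dB → -38.425 dB.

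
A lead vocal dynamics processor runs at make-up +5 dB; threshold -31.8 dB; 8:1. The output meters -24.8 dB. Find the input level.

Remove make-up: -24.8 − 5 = -29.8 dB.
Post-compression overshoot = -29.8 − (-31.8) = 2 dB.
Before 8:1 compression the overshoot was 2 × 8 = 16 dB, so input = -31.8 + 16 = -15.8 dB.

-15.8 dB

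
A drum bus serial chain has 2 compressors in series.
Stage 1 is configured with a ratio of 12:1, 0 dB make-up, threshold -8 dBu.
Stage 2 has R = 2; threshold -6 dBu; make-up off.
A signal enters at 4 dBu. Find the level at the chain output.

-7 dBu

Stage 1: 4 dBu is 12 dB over -8 dBu; at 12:1 that becomes 1 dB over, giving -7 dBu.
Stage 2: -7 dBu is at or below the -6 dBu threshold — no compression; output -7 dBu.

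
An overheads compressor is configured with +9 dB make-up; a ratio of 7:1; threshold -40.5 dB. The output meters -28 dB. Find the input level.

Stripping the +9 dB make-up gives -37 dB at the gain stage.
That's 3.5 dB above the -40.5 dB threshold.
Input overshoot = R × output overshoot = 24.5 dB → input = -40.5 + 24.5 = -16 dB.

-16 dB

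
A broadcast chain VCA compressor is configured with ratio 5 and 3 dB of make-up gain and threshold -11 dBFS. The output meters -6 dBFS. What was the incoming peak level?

-1 dBFS

Stripping the +3 dB make-up gives -9 dBFS at the gain stage.
The compressed level sits -9 − (-11) = 2 dB over threshold.
Undo the ratio: input overshoot = 2 × 5 = 10 dB, giving input = -1 dBFS.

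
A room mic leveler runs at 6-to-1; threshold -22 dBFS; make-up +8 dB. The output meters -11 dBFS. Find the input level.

-4 dBFS

Stripping the +8 dB make-up gives -19 dBFS at the gain stage.
The compressed level sits -19 − (-22) = 3 dB over threshold.
Before 6:1 compression the overshoot was 3 × 6 = 18 dB, so input = -22 + 18 = -4 dBFS.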